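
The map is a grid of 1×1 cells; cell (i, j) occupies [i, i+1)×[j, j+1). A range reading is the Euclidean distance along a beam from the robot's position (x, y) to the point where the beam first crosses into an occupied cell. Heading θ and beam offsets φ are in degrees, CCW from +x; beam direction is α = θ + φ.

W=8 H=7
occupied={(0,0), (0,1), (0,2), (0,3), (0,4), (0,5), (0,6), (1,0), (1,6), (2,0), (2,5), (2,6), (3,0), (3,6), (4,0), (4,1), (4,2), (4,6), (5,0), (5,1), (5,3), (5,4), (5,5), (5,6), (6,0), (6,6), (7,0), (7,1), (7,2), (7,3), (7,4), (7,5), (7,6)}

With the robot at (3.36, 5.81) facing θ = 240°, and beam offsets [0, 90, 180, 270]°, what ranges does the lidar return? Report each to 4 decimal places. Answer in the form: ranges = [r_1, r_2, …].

beam 1: φ=0°, α=240°
  cosα=-0.5000 sinα=-0.8660 | (3,5) | tMaxX 0.7200 tMaxY 0.9353 | tΔX 2.0000 tΔY 1.1547
    t=0.7200 [x] (2,5) — stop
  → r_1 = 0.7200
beam 2: φ=90°, α=330°
  cosα=0.8660 sinα=-0.5000 | (3,5) | tMaxX 0.7390 tMaxY 1.6200 | tΔX 1.1547 tΔY 2.0000
    t=0.7390 [x] (4,5)
    t=1.6200 [y] (4,4)
    t=1.8937 [x] (5,4) — stop
  → r_2 = 1.8937
beam 3: φ=180°, α=60°
  cosα=0.5000 sinα=0.8660 | (3,5) | tMaxX 1.2800 tMaxY 0.2194 | tΔX 2.0000 tΔY 1.1547
    t=0.2194 [y] (3,6) — stop
  → r_3 = 0.2194
beam 4: φ=270°, α=150°
  cosα=-0.8660 sinα=0.5000 | (3,5) | tMaxX 0.4157 tMaxY 0.3800 | tΔX 1.1547 tΔY 2.0000
    t=0.3800 [y] (3,6) — stop
  → r_4 = 0.3800

ranges = [0.7200, 1.8937, 0.2194, 0.3800]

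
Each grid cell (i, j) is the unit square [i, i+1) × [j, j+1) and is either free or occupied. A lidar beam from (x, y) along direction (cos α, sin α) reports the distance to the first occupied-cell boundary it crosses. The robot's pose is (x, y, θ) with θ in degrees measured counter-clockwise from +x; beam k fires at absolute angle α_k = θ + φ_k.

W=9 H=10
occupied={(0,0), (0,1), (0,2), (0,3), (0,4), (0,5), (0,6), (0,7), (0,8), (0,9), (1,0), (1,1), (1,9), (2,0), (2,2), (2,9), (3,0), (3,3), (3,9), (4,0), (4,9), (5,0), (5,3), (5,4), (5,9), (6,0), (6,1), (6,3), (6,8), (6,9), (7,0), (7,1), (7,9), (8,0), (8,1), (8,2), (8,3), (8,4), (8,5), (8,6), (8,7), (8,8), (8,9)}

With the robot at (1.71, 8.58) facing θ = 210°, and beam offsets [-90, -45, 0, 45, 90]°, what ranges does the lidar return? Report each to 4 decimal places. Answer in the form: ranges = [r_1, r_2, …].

ranges = [0.4850, 0.7350, 0.8198, 2.7432, 8.5800]

beam 1: φ=-90°, α=120°
  cosα=-0.5000 sinα=0.8660 | (1,8) | tMaxX 1.4200 tMaxY 0.4850 | tΔX 2.0000 tΔY 1.1547
    t=0.4850 [y] (1,9) — stop
  → r_1 = 0.4850
beam 2: φ=-45°, α=165°
  cosα=-0.9659 sinα=0.2588 | (1,8) | tMaxX 0.7350 tMaxY 1.6228 | tΔX 1.0353 tΔY 3.8637
    t=0.7350 [x] (0,8) — stop
  → r_2 = 0.7350
beam 3: φ=0°, α=210°
  cosα=-0.8660 sinα=-0.5000 | (1,8) | tMaxX 0.8198 tMaxY 1.1600 | tΔX 1.1547 tΔY 2.0000
    t=0.8198 [x] (0,8) — stop
  → r_3 = 0.8198
beam 4: φ=45°, α=255°
  cosα=-0.2588 sinα=-0.9659 | (1,8) | tMaxX 2.7432 tMaxY 0.6005 | tΔX 3.8637 tΔY 1.0353
    t=0.6005 [y] (1,7)
    t=1.6357 [y] (1,6)
    t=2.6710 [y] (1,5)
    t=2.7432 [x] (0,5) — stop
  → r_4 = 2.7432
beam 5: φ=90°, α=300°
  cosα=0.5000 sinα=-0.8660 | (1,8) | tMaxX 0.5800 tMaxY 0.6697 | tΔX 2.0000 tΔY 1.1547
    t=0.5800 [x] (2,8)
    t=0.6697 [y] (2,7)
    t=1.8244 [y] (2,6)
    t=2.5800 [x] (3,6)
    t=2.9791 [y] (3,5)
    t=4.1338 [y] (3,4)
    t=4.5800 [x] (4,4)
    t=5.2885 [y] (4,3)
    t=6.4432 [y] (4,2)
    t=6.5800 [x] (5,2)
    t=7.5979 [y] (5,1)
    t=8.5800 [x] (6,1) — stop
  → r_5 = 8.5800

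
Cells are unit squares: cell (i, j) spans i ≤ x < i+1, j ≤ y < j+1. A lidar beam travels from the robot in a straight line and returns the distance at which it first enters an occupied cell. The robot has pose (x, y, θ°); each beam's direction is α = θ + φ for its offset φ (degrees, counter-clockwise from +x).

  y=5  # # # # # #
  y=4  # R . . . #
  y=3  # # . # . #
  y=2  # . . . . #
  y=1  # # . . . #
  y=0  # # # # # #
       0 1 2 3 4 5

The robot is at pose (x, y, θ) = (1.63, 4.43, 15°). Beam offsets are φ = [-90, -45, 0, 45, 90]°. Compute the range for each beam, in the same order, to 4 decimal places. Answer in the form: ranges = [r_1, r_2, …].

beam 1: φ=-90°, α=285°
  cosα=0.2588 sinα=-0.9659 | (1,4) | tMaxX 1.4296 tMaxY 0.4452 | tΔX 3.8637 tΔY 1.0353
    t=0.4452 [y] (1,3) — stop
  → r_1 = 0.4452
beam 2: φ=-45°, α=330°
  cosα=0.8660 sinα=-0.5000 | (1,4) | tMaxX 0.4272 tMaxY 0.8600 | tΔX 1.1547 tΔY 2.0000
    t=0.4272 [x] (2,4)
    t=0.8600 [y] (2,3)
    t=1.5819 [x] (3,3) — stop
  → r_2 = 1.5819
beam 3: φ=0°, α=15°
  cosα=0.9659 sinα=0.2588 | (1,4) | tMaxX 0.3831 tMaxY 2.2023 | tΔX 1.0353 tΔY 3.8637
    t=0.3831 [x] (2,4)
    t=1.4183 [x] (3,4)
    t=2.2023 [y] (3,5) — stop
  → r_3 = 2.2023
beam 4: φ=45°, α=60°
  cosα=0.5000 sinα=0.8660 | (1,4) | tMaxX 0.7400 tMaxY 0.6582 | tΔX 2.0000 tΔY 1.1547
    t=0.6582 [y] (1,5) — stop
  → r_4 = 0.6582
beam 5: φ=90°, α=105°
  cosα=-0.2588 sinα=0.9659 | (1,4) | tMaxX 2.4341 tMaxY 0.5901 | tΔX 3.8637 tΔY 1.0353
    t=0.5901 [y] (1,5) — stop
  → r_5 = 0.5901

ranges = [0.4452, 1.5819, 2.2023, 0.6582, 0.5901]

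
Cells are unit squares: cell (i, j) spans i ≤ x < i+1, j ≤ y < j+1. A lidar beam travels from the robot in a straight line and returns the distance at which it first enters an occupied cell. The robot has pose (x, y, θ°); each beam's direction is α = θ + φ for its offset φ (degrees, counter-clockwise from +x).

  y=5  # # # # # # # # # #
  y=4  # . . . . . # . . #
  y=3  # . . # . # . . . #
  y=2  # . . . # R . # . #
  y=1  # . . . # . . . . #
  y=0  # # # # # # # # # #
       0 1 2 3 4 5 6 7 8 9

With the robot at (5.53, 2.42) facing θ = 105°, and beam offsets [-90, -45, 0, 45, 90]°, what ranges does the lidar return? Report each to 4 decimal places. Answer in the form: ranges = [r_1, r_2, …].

ranges = [1.5219, 0.6697, 0.6005, 0.6120, 0.5487]

beam 1: φ=-90°, α=15°
  dir = (cos 15°, sin 15°) = (0.9659, 0.2588); from cell (5,2)
  next x-line at t=0.4866, next y-line at t=2.2409; Δt_x=1.0353, Δt_y=3.8637
    x: enter (6,2) at t=0.4866
    x: enter (7,2) at t=1.5219 ← occupied
  → r_1 = 1.5219
beam 2: φ=-45°, α=60°
  dir = (cos 60°, sin 60°) = (0.5000, 0.8660); from cell (5,2)
  next x-line at t=0.9400, next y-line at t=0.6697; Δt_x=2.0000, Δt_y=1.1547
    y: enter (5,3) at t=0.6697 ← occupied
  → r_2 = 0.6697
beam 3: φ=0°, α=105°
  dir = (cos 105°, sin 105°) = (-0.2588, 0.9659); from cell (5,2)
  next x-line at t=2.0478, next y-line at t=0.6005; Δt_x=3.8637, Δt_y=1.0353
    y: enter (5,3) at t=0.6005 ← occupied
  → r_3 = 0.6005
beam 4: φ=45°, α=150°
  dir = (cos 150°, sin 150°) = (-0.8660, 0.5000); from cell (5,2)
  next x-line at t=0.6120, next y-line at t=1.1600; Δt_x=1.1547, Δt_y=2.0000
    x: enter (4,2) at t=0.6120 ← occupied
  → r_4 = 0.6120
beam 5: φ=90°, α=195°
  dir = (cos 195°, sin 195°) = (-0.9659, -0.2588); from cell (5,2)
  next x-line at t=0.5487, next y-line at t=1.6228; Δt_x=1.0353, Δt_y=3.8637
    x: enter (4,2) at t=0.5487 ← occupied
  → r_5 = 0.5487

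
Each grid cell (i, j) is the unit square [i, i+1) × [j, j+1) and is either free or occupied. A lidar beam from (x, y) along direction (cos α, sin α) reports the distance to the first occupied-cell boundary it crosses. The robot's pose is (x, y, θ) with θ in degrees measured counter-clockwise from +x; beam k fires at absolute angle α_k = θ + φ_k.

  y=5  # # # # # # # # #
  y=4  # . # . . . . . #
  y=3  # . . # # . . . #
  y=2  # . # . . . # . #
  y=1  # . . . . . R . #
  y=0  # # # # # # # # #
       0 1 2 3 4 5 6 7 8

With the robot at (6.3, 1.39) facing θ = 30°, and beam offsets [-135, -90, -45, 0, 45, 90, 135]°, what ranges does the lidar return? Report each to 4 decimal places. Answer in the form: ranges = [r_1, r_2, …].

ranges = [0.4038, 0.4503, 1.5068, 1.9630, 0.6315, 2.6000, 3.4164]

beam 1: φ=-135°, α=255°
  d=(-0.2588,-0.9659)  start (6,1)  tX=1.1591 tY=0.4038  stride 1/|dx|=3.8637 1/|dy|=1.0353
    cross y-line → (6,0), t=0.4038 (wall)
  → r_1 = 0.4038
beam 2: φ=-90°, α=300°
  d=(0.5000,-0.8660)  start (6,1)  tX=1.4000 tY=0.4503  stride 1/|dx|=2.0000 1/|dy|=1.1547
    cross y-line → (6,0), t=0.4503 (wall)
  → r_2 = 0.4503
beam 3: φ=-45°, α=345°
  d=(0.9659,-0.2588)  start (6,1)  tX=0.7247 tY=1.5068  stride 1/|dx|=1.0353 1/|dy|=3.8637
    cross x-line → (7,1), t=0.7247
    cross y-line → (7,0), t=1.5068 (wall)
  → r_3 = 1.5068
beam 4: φ=0°, α=30°
  d=(0.8660,0.5000)  start (6,1)  tX=0.8083 tY=1.2200  stride 1/|dx|=1.1547 1/|dy|=2.0000
    cross x-line → (7,1), t=0.8083
    cross y-line → (7,2), t=1.2200
    cross x-line → (8,2), t=1.9630 (wall)
  → r_4 = 1.9630
beam 5: φ=45°, α=75°
  d=(0.2588,0.9659)  start (6,1)  tX=2.7046 tY=0.6315  stride 1/|dx|=3.8637 1/|dy|=1.0353
    cross y-line → (6,2), t=0.6315 (wall)
  → r_5 = 0.6315
beam 6: φ=90°, α=120°
  d=(-0.5000,0.8660)  start (6,1)  tX=0.6000 tY=0.7044  stride 1/|dx|=2.0000 1/|dy|=1.1547
    cross x-line → (5,1), t=0.6000
    cross y-line → (5,2), t=0.7044
    cross y-line → (5,3), t=1.8591
    cross x-line → (4,3), t=2.6000 (wall)
  → r_6 = 2.6000
beam 7: φ=135°, α=165°
  d=(-0.9659,0.2588)  start (6,1)  tX=0.3106 tY=2.3569  stride 1/|dx|=1.0353 1/|dy|=3.8637
    cross x-line → (5,1), t=0.3106
    cross x-line → (4,1), t=1.3459
    cross y-line → (4,2), t=2.3569
    cross x-line → (3,2), t=2.3811
    cross x-line → (2,2), t=3.4164 (wall)
  → r_7 = 3.4164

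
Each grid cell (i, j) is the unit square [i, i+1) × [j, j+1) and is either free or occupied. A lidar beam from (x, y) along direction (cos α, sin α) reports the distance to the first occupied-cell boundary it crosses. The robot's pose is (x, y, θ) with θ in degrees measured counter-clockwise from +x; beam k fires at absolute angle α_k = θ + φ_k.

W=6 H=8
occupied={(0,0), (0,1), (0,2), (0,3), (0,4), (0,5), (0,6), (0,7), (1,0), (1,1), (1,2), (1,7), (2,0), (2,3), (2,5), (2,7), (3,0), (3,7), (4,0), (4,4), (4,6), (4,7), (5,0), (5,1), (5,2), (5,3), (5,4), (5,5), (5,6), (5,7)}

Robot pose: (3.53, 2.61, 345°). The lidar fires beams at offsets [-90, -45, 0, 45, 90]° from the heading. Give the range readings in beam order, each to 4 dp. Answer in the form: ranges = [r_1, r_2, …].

beam 1: φ=-90°, α=255°
  d=(-0.2588,-0.9659)  start (3,2)  tX=2.0478 tY=0.6315  stride 1/|dx|=3.8637 1/|dy|=1.0353
    cross y-line → (3,1), t=0.6315
    cross y-line → (3,0), t=1.6668 (wall)
  → r_1 = 1.6668
beam 2: φ=-45°, α=300°
  d=(0.5000,-0.8660)  start (3,2)  tX=0.9400 tY=0.7044  stride 1/|dx|=2.0000 1/|dy|=1.1547
    cross y-line → (3,1), t=0.7044
    cross x-line → (4,1), t=0.9400
    cross y-line → (4,0), t=1.8591 (wall)
  → r_2 = 1.8591
beam 3: φ=0°, α=345°
  d=(0.9659,-0.2588)  start (3,2)  tX=0.4866 tY=2.3569  stride 1/|dx|=1.0353 1/|dy|=3.8637
    cross x-line → (4,2), t=0.4866
    cross x-line → (5,2), t=1.5219 (wall)
  → r_3 = 1.5219
beam 4: φ=45°, α=30°
  d=(0.8660,0.5000)  start (3,2)  tX=0.5427 tY=0.7800  stride 1/|dx|=1.1547 1/|dy|=2.0000
    cross x-line → (4,2), t=0.5427
    cross y-line → (4,3), t=0.7800
    cross x-line → (5,3), t=1.6974 (wall)
  → r_4 = 1.6974
beam 5: φ=90°, α=75°
  d=(0.2588,0.9659)  start (3,2)  tX=1.8159 tY=0.4038  stride 1/|dx|=3.8637 1/|dy|=1.0353
    cross y-line → (3,3), t=0.4038
    cross y-line → (3,4), t=1.4390
    cross x-line → (4,4), t=1.8159 (wall)
  → r_5 = 1.8159

ranges = [1.6668, 1.8591, 1.5219, 1.6974, 1.8159]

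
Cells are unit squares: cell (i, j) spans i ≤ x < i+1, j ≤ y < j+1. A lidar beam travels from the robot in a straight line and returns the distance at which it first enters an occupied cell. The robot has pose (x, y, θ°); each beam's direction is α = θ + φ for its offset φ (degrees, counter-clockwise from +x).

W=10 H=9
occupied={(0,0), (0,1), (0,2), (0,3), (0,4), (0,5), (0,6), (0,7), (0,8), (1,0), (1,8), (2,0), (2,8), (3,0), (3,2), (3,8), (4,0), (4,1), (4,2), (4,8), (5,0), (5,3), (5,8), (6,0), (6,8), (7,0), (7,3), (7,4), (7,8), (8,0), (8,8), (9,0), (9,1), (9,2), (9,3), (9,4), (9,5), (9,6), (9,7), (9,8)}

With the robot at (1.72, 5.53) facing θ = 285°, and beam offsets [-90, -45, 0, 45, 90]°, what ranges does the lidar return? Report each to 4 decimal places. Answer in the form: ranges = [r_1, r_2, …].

ranges = [0.7454, 1.4400, 4.6898, 3.7874, 7.5368]

beam 1: φ=-90°, α=195°
  direction (-0.9659, -0.2588); cell (1,5); t to first gridline: x 0.7454, y 2.0478 (then +1.0353 / +3.8637)
    (0,5) via x @ 0.7454  # hit
  → r_1 = 0.7454
beam 2: φ=-45°, α=240°
  direction (-0.5000, -0.8660); cell (1,5); t to first gridline: x 1.4400, y 0.6120 (then +2.0000 / +1.1547)
    (1,4) via y @ 0.6120
    (0,4) via x @ 1.4400  # hit
  → r_2 = 1.4400
beam 3: φ=0°, α=285°
  direction (0.2588, -0.9659); cell (1,5); t to first gridline: x 1.0818, y 0.5487 (then +3.8637 / +1.0353)
    (1,4) via y @ 0.5487
    (2,4) via x @ 1.0818
    (2,3) via y @ 1.5840
    (2,2) via y @ 2.6192
    (2,1) via y @ 3.6545
    (2,0) via y @ 4.6898  # hit
  → r_3 = 4.6898
beam 4: φ=45°, α=330°
  direction (0.8660, -0.5000); cell (1,5); t to first gridline: x 0.3233, y 1.0600 (then +1.1547 / +2.0000)
    (2,5) via x @ 0.3233
    (2,4) via y @ 1.0600
    (3,4) via x @ 1.4780
    (4,4) via x @ 2.6327
    (4,3) via y @ 3.0600
    (5,3) via x @ 3.7874  # hit
  → r_4 = 3.7874
beam 5: φ=90°, α=15°
  direction (0.9659, 0.2588); cell (1,5); t to first gridline: x 0.2899, y 1.8159 (then +1.0353 / +3.8637)
    (2,5) via x @ 0.2899
    (3,5) via x @ 1.3252
    (3,6) via y @ 1.8159
    (4,6) via x @ 2.3604
    (5,6) via x @ 3.3957
    (6,6) via x @ 4.4310
    (7,6) via x @ 5.4663
    (7,7) via y @ 5.6796
    (8,7) via x @ 6.5015
    (9,7) via x @ 7.5368  # hit
  → r_5 = 7.5368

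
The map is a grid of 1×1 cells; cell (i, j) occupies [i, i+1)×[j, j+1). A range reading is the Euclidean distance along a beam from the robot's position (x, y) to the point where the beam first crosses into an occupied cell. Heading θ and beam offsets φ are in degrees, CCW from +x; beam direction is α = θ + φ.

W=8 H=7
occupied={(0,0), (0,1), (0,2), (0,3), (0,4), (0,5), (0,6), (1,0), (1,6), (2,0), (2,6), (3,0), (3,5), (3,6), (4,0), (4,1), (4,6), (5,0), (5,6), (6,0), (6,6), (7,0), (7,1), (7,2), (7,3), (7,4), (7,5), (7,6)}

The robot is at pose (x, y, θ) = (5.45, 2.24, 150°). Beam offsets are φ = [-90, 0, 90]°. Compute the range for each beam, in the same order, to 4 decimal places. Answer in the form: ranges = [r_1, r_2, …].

ranges = [3.1000, 5.1384, 0.9000]

beam 1: φ=-90°, α=60°
  d=(0.5000,0.8660)  start (5,2)  tX=1.1000 tY=0.8776  stride 1/|dx|=2.0000 1/|dy|=1.1547
    cross y-line → (5,3), t=0.8776
    cross x-line → (6,3), t=1.1000
    cross y-line → (6,4), t=2.0323
    cross x-line → (7,4), t=3.1000 (wall)
  → r_1 = 3.1000
beam 2: φ=0°, α=150°
  d=(-0.8660,0.5000)  start (5,2)  tX=0.5196 tY=1.5200  stride 1/|dx|=1.1547 1/|dy|=2.0000
    cross x-line → (4,2), t=0.5196
    cross y-line → (4,3), t=1.5200
    cross x-line → (3,3), t=1.6743
    cross x-line → (2,3), t=2.8290
    cross y-line → (2,4), t=3.5200
    cross x-line → (1,4), t=3.9837
    cross x-line → (0,4), t=5.1384 (wall)
  → r_2 = 5.1384
beam 3: φ=90°, α=240°
  d=(-0.5000,-0.8660)  start (5,2)  tX=0.9000 tY=0.2771  stride 1/|dx|=2.0000 1/|dy|=1.1547
    cross y-line → (5,1), t=0.2771
    cross x-line → (4,1), t=0.9000 (wall)
  → r_3 = 0.9000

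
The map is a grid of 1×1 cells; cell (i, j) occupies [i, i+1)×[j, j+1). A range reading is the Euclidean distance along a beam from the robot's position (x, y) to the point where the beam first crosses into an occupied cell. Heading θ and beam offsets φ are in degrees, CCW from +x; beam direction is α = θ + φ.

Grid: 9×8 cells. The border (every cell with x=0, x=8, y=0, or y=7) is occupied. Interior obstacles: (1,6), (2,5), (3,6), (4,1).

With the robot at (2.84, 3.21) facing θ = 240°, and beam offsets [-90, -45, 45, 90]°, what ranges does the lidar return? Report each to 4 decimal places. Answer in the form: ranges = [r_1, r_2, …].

beam 1: φ=-90°, α=150°
  direction (-0.8660, 0.5000); cell (2,3); t to first gridline: x 0.9699, y 1.5800 (then +1.1547 / +2.0000)
    (1,3) via x @ 0.9699
    (1,4) via y @ 1.5800
    (0,4) via x @ 2.1246  # hit
  → r_1 = 2.1246
beam 2: φ=-45°, α=195°
  direction (-0.9659, -0.2588); cell (2,3); t to first gridline: x 0.8696, y 0.8114 (then +1.0353 / +3.8637)
    (2,2) via y @ 0.8114
    (1,2) via x @ 0.8696
    (0,2) via x @ 1.9049  # hit
  → r_2 = 1.9049
beam 3: φ=45°, α=285°
  direction (0.2588, -0.9659); cell (2,3); t to first gridline: x 0.6182, y 0.2174 (then +3.8637 / +1.0353)
    (2,2) via y @ 0.2174
    (3,2) via x @ 0.6182
    (3,1) via y @ 1.2527
    (3,0) via y @ 2.2880  # hit
  → r_3 = 2.2880
beam 4: φ=90°, α=330°
  direction (0.8660, -0.5000); cell (2,3); t to first gridline: x 0.1848, y 0.4200 (then +1.1547 / +2.0000)
    (3,3) via x @ 0.1848
    (3,2) via y @ 0.4200
    (4,2) via x @ 1.3395
    (4,1) via y @ 2.4200  # hit
  → r_4 = 2.4200

ranges = [2.1246, 1.9049, 2.2880, 2.4200]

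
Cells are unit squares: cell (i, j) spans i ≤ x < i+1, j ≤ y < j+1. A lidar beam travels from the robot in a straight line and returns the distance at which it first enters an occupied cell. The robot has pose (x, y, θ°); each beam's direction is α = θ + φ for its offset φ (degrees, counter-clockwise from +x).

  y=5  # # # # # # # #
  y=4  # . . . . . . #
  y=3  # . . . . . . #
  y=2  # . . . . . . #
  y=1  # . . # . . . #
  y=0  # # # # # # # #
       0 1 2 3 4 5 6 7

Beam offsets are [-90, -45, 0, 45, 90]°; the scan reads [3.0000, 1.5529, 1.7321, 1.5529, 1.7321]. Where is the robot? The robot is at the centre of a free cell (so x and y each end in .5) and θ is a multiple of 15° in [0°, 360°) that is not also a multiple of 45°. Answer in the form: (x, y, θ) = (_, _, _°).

Candidates: 23 free-cell centres × 16 headings = 368 poses. Raycast each; keep the one whose scan matches to 4 dp.
  (4.5, 4.5, 30°): beam 1 = 4.0415 ≠ 3.0000 ✗
  (5.5, 2.5, 210°): beam 1 = 2.8868 ≠ 3.0000 ✗
  (5.5, 1.5, 285°): beam 1 = 1.5529 ≠ 3.0000 ✗
  …
  (2.5, 3.5, 120°): r_1=3.0000, r_2=1.5529, r_3=1.7321, r_4=1.5529, r_5=1.7321 — all match ✓
Only this pose fits every beam.

(x, y, θ) = (2.5, 3.5, 120°)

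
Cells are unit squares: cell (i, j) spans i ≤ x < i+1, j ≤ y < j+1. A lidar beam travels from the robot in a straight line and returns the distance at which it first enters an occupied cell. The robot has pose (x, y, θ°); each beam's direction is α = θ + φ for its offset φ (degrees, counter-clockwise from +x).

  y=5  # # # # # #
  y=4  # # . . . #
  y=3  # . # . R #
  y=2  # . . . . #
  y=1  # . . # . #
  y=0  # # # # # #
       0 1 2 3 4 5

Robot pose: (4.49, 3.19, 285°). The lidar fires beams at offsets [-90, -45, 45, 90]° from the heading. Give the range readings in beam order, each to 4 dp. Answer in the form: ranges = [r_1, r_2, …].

beam 1: φ=-90°, α=195°
  d=(-0.9659,-0.2588)  start (4,3)  tX=0.5073 tY=0.7341  stride 1/|dx|=1.0353 1/|dy|=3.8637
    cross x-line → (3,3), t=0.5073
    cross y-line → (3,2), t=0.7341
    cross x-line → (2,2), t=1.5426
    cross x-line → (1,2), t=2.5778
    cross x-line → (0,2), t=3.6131 (wall)
  → r_1 = 3.6131
beam 2: φ=-45°, α=240°
  d=(-0.5000,-0.8660)  start (4,3)  tX=0.9800 tY=0.2194  stride 1/|dx|=2.0000 1/|dy|=1.1547
    cross y-line → (4,2), t=0.2194
    cross x-line → (3,2), t=0.9800
    cross y-line → (3,1), t=1.3741 (wall)
  → r_2 = 1.3741
beam 3: φ=45°, α=330°
  d=(0.8660,-0.5000)  start (4,3)  tX=0.5889 tY=0.3800  stride 1/|dx|=1.1547 1/|dy|=2.0000
    cross y-line → (4,2), t=0.3800
    cross x-line → (5,2), t=0.5889 (wall)
  → r_3 = 0.5889
beam 4: φ=90°, α=15°
  d=(0.9659,0.2588)  start (4,3)  tX=0.5280 tY=3.1296  stride 1/|dx|=1.0353 1/|dy|=3.8637
    cross x-line → (5,3), t=0.5280 (wall)
  → r_4 = 0.5280

ranges = [3.6131, 1.3741, 0.5889, 0.5280]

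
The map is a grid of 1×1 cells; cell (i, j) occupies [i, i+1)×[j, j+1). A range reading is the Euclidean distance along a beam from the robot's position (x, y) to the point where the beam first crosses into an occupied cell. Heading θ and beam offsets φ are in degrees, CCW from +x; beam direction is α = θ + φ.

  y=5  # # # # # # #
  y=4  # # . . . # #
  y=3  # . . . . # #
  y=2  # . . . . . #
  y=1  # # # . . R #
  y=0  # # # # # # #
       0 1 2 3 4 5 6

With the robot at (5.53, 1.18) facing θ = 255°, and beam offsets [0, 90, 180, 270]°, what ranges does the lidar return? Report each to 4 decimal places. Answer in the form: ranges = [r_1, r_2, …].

ranges = [0.1863, 0.4866, 1.8159, 2.6192]

beam 1: φ=0°, α=255°
  dir = (cos 255°, sin 255°) = (-0.2588, -0.9659); from cell (5,1)
  next x-line at t=2.0478, next y-line at t=0.1863; Δt_x=3.8637, Δt_y=1.0353
    y: enter (5,0) at t=0.1863 ← occupied
  → r_1 = 0.1863
beam 2: φ=90°, α=345°
  dir = (cos 345°, sin 345°) = (0.9659, -0.2588); from cell (5,1)
  next x-line at t=0.4866, next y-line at t=0.6955; Δt_x=1.0353, Δt_y=3.8637
    x: enter (6,1) at t=0.4866 ← occupied
  → r_2 = 0.4866
beam 3: φ=180°, α=75°
  dir = (cos 75°, sin 75°) = (0.2588, 0.9659); from cell (5,1)
  next x-line at t=1.8159, next y-line at t=0.8489; Δt_x=3.8637, Δt_y=1.0353
    y: enter (5,2) at t=0.8489
    x: enter (6,2) at t=1.8159 ← occupied
  → r_3 = 1.8159
beam 4: φ=270°, α=165°
  dir = (cos 165°, sin 165°) = (-0.9659, 0.2588); from cell (5,1)
  next x-line at t=0.5487, next y-line at t=3.1682; Δt_x=1.0353, Δt_y=3.8637
    x: enter (4,1) at t=0.5487
    x: enter (3,1) at t=1.5840
    x: enter (2,1) at t=2.6192 ← occupied
  → r_4 = 2.6192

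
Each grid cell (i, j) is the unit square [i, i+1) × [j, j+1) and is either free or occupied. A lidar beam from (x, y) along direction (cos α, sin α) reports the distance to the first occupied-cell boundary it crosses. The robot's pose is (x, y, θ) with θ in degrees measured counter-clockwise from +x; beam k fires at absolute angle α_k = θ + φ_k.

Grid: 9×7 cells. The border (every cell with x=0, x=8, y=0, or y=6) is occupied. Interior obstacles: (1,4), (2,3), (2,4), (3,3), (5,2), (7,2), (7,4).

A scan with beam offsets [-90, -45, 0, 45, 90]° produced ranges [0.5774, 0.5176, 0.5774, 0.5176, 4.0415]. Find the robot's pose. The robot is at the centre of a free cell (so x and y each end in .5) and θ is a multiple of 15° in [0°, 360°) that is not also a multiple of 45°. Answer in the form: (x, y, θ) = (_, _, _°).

(x, y, θ) = (3.5, 4.5, 240°)

The pose lattice has 28·16 = 448 candidates. Test each by forward raycasting.
  (5.5, 5.5, 300°): beam 1 = 2.8868 ≠ 0.5774 ✗
  (6.5, 3.5, 15°): beam 1 = 2.5882 ≠ 0.5774 ✗
  (4.5, 3.5, 330°): beam 1 = 2.8868 ≠ 0.5774 ✗
  (5.5, 3.5, 330°): beam 3 = 1.7321 ≠ 0.5774 ✗
  (5.5, 1.5, 285°): beam 1 = 1.9319 ≠ 0.5774 ✗
  …
  (3.5, 4.5, 240°): r_1=0.5774, r_2=0.5176, r_3=0.5774, r_4=0.5176, r_5=4.0415 — all match ✓
Unique over the lattice → pose = (3.5, 4.5, 240°).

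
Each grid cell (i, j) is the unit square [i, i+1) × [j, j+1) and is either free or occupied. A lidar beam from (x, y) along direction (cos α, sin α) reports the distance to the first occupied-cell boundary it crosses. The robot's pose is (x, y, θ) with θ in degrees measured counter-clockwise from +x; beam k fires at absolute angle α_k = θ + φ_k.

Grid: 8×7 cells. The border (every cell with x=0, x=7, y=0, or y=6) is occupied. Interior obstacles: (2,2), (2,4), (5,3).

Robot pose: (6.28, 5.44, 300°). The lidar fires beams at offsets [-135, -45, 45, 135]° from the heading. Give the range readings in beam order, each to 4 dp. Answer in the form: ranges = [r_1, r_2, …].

ranges = [2.1637, 1.4908, 0.7454, 0.5798]

beam 1: φ=-135°, α=165°
  direction (-0.9659, 0.2588); cell (6,5); t to first gridline: x 0.2899, y 2.1637 (then +1.0353 / +3.8637)
    (5,5) via x @ 0.2899
    (4,5) via x @ 1.3252
    (4,6) via y @ 2.1637  # hit
  → r_1 = 2.1637
beam 2: φ=-45°, α=255°
  direction (-0.2588, -0.9659); cell (6,5); t to first gridline: x 1.0818, y 0.4555 (then +3.8637 / +1.0353)
    (6,4) via y @ 0.4555
    (5,4) via x @ 1.0818
    (5,3) via y @ 1.4908  # hit
  → r_2 = 1.4908
beam 3: φ=45°, α=345°
  direction (0.9659, -0.2588); cell (6,5); t to first gridline: x 0.7454, y 1.7000 (then +1.0353 / +3.8637)
    (7,5) via x @ 0.7454  # hit
  → r_3 = 0.7454
beam 4: φ=135°, α=75°
  direction (0.2588, 0.9659); cell (6,5); t to first gridline: x 2.7819, y 0.5798 (then +3.8637 / +1.0353)
    (6,6) via y @ 0.5798  # hit
  → r_4 = 0.5798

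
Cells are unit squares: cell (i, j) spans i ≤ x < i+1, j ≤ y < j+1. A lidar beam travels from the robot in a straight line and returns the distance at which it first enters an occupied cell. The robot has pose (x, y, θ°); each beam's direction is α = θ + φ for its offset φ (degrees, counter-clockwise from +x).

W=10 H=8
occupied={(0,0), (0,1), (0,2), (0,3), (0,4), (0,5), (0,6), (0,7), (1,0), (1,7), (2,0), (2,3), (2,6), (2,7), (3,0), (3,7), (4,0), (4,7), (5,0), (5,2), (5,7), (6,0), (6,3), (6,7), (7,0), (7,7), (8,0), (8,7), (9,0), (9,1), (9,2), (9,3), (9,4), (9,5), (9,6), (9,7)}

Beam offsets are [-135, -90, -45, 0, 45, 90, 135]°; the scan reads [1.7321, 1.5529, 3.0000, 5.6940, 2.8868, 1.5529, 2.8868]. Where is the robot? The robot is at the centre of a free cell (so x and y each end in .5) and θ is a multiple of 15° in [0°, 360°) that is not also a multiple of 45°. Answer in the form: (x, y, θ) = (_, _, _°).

(x, y, θ) = (6.5, 5.5, 195°)

Enumerate (i+0.5, j+0.5, θ) over the 44 free cells and 16 admissible headings. For each, cast all 7 beams and compare to the given ranges.
  (7.5, 5.5, 255°): beam 2 = 4.6587 ≠ 1.5529 ✗
  (5.5, 6.5, 240°): beam 1 = 0.5176 ≠ 1.7321 ✗
  (8.5, 1.5, 345°): beam 1 = 1.0000 ≠ 1.7321 ✗
  (8.5, 3.5, 255°): beam 1 = 4.0415 ≠ 1.7321 ✗
  (2.5, 4.5, 210°): beam 1 = 1.5529 ≠ 1.7321 ✗
  …
  (6.5, 5.5, 195°): r_1=1.7321, r_2=1.5529, r_3=3.0000, r_4=5.6940, r_5=2.8868, r_6=1.5529, r_7=2.8868 — all match ✓
No second candidate reproduces the full scan.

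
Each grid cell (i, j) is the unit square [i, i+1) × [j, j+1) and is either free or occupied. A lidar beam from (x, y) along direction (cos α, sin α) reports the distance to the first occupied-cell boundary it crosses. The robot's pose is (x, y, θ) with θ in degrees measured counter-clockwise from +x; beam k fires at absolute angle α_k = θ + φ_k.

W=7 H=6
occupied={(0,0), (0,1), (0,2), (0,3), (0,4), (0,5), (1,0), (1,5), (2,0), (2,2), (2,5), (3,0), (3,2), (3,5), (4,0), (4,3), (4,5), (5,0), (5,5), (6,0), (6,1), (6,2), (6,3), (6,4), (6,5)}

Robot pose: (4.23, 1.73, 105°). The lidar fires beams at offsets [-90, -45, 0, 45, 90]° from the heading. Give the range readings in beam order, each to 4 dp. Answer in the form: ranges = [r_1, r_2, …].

ranges = [1.8324, 1.4665, 0.8887, 0.5400, 2.8205]

beam 1: φ=-90°, α=15°
  direction (0.9659, 0.2588); cell (4,1); t to first gridline: x 0.7972, y 1.0432 (then +1.0353 / +3.8637)
    (5,1) via x @ 0.7972
    (5,2) via y @ 1.0432
    (6,2) via x @ 1.8324  # hit
  → r_1 = 1.8324
beam 2: φ=-45°, α=60°
  direction (0.5000, 0.8660); cell (4,1); t to first gridline: x 1.5400, y 0.3118 (then +2.0000 / +1.1547)
    (4,2) via y @ 0.3118
    (4,3) via y @ 1.4665  # hit
  → r_2 = 1.4665
beam 3: φ=0°, α=105°
  direction (-0.2588, 0.9659); cell (4,1); t to first gridline: x 0.8887, y 0.2795 (then +3.8637 / +1.0353)
    (4,2) via y @ 0.2795
    (3,2) via x @ 0.8887  # hit
  → r_3 = 0.8887
beam 4: φ=45°, α=150°
  direction (-0.8660, 0.5000); cell (4,1); t to first gridline: x 0.2656, y 0.5400 (then +1.1547 / +2.0000)
    (3,1) via x @ 0.2656
    (3,2) via y @ 0.5400  # hit
  → r_4 = 0.5400
beam 5: φ=90°, α=195°
  direction (-0.9659, -0.2588); cell (4,1); t to first gridline: x 0.2381, y 2.8205 (then +1.0353 / +3.8637)
    (3,1) via x @ 0.2381
    (2,1) via x @ 1.2734
    (1,1) via x @ 2.3087
    (1,0) via y @ 2.8205  # hit
  → r_5 = 2.8205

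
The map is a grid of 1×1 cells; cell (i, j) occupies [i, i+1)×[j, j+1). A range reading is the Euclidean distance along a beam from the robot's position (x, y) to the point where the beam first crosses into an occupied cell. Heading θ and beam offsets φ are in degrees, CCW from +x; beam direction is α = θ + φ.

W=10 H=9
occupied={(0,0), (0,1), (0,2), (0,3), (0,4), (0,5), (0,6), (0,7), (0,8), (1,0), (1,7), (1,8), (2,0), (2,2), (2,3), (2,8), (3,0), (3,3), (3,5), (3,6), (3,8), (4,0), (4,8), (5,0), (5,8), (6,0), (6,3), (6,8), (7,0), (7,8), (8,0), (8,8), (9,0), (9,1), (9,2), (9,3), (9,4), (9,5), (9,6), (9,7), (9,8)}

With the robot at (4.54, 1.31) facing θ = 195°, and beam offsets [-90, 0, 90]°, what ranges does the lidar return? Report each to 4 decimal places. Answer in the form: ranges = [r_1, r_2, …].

beam 1: φ=-90°, α=105°
  direction (-0.2588, 0.9659); cell (4,1); t to first gridline: x 2.0864, y 0.7143 (then +3.8637 / +1.0353)
    (4,2) via y @ 0.7143
    (4,3) via y @ 1.7496
    (3,3) via x @ 2.0864  # hit
  → r_1 = 2.0864
beam 2: φ=0°, α=195°
  direction (-0.9659, -0.2588); cell (4,1); t to first gridline: x 0.5590, y 1.1977 (then +1.0353 / +3.8637)
    (3,1) via x @ 0.5590
    (3,0) via y @ 1.1977  # hit
  → r_2 = 1.1977
beam 3: φ=90°, α=285°
  direction (0.2588, -0.9659); cell (4,1); t to first gridline: x 1.7773, y 0.3209 (then +3.8637 / +1.0353)
    (4,0) via y @ 0.3209  # hit
  → r_3 = 0.3209

ranges = [2.0864, 1.1977, 0.3209]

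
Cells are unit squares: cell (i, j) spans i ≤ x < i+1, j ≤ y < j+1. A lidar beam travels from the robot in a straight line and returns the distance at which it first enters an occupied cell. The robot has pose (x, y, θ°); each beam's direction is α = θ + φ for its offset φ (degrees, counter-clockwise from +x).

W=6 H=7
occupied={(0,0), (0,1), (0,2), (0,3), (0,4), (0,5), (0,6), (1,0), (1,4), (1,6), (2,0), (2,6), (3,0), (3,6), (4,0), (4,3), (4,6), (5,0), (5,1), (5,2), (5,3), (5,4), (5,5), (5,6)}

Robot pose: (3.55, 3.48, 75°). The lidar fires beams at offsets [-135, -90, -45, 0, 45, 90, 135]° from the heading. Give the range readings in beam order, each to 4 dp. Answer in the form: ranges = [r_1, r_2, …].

beam 1: φ=-135°, α=300°
  dir = (cos 300°, sin 300°) = (0.5000, -0.8660); from cell (3,3)
  next x-line at t=0.9000, next y-line at t=0.5543; Δt_x=2.0000, Δt_y=1.1547
    y: enter (3,2) at t=0.5543
    x: enter (4,2) at t=0.9000
    y: enter (4,1) at t=1.7090
    y: enter (4,0) at t=2.8637 ← occupied
  → r_1 = 2.8637
beam 2: φ=-90°, α=345°
  dir = (cos 345°, sin 345°) = (0.9659, -0.2588); from cell (3,3)
  next x-line at t=0.4659, next y-line at t=1.8546; Δt_x=1.0353, Δt_y=3.8637
    x: enter (4,3) at t=0.4659 ← occupied
  → r_2 = 0.4659
beam 3: φ=-45°, α=30°
  dir = (cos 30°, sin 30°) = (0.8660, 0.5000); from cell (3,3)
  next x-line at t=0.5196, next y-line at t=1.0400; Δt_x=1.1547, Δt_y=2.0000
    x: enter (4,3) at t=0.5196 ← occupied
  → r_3 = 0.5196
beam 4: φ=0°, α=75°
  dir = (cos 75°, sin 75°) = (0.2588, 0.9659); from cell (3,3)
  next x-line at t=1.7387, next y-line at t=0.5383; Δt_x=3.8637, Δt_y=1.0353
    y: enter (3,4) at t=0.5383
    y: enter (3,5) at t=1.5736
    x: enter (4,5) at t=1.7387
    y: enter (4,6) at t=2.6089 ← occupied
  → r_4 = 2.6089
beam 5: φ=45°, α=120°
  dir = (cos 120°, sin 120°) = (-0.5000, 0.8660); from cell (3,3)
  next x-line at t=1.1000, next y-line at t=0.6004; Δt_x=2.0000, Δt_y=1.1547
    y: enter (3,4) at t=0.6004
    x: enter (2,4) at t=1.1000
    y: enter (2,5) at t=1.7551
    y: enter (2,6) at t=2.9098 ← occupied
  → r_5 = 2.9098
beam 6: φ=90°, α=165°
  dir = (cos 165°, sin 165°) = (-0.9659, 0.2588); from cell (3,3)
  next x-line at t=0.5694, next y-line at t=2.0091; Δt_x=1.0353, Δt_y=3.8637
    x: enter (2,3) at t=0.5694
    x: enter (1,3) at t=1.6047
    y: enter (1,4) at t=2.0091 ← occupied
  → r_6 = 2.0091
beam 7: φ=135°, α=210°
  dir = (cos 210°, sin 210°) = (-0.8660, -0.5000); from cell (3,3)
  next x-line at t=0.6351, next y-line at t=0.9600; Δt_x=1.1547, Δt_y=2.0000
    x: enter (2,3) at t=0.6351
    y: enter (2,2) at t=0.9600
    x: enter (1,2) at t=1.7898
    x: enter (0,2) at t=2.9445 ← occupied
  → r_7 = 2.9445

ranges = [2.8637, 0.4659, 0.5196, 2.6089, 2.9098, 2.0091, 2.9445]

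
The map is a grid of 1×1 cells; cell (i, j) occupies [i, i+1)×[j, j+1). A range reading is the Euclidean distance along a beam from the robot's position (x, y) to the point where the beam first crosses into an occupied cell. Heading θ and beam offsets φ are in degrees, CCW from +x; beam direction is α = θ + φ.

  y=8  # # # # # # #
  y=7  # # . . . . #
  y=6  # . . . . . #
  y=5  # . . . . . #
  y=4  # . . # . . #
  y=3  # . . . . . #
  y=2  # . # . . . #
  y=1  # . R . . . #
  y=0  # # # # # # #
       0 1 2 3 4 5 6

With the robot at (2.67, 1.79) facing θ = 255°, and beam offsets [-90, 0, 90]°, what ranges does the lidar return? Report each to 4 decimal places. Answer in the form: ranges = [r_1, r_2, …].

beam 1: φ=-90°, α=165°
  direction (-0.9659, 0.2588); cell (2,1); t to first gridline: x 0.6936, y 0.8114 (then +1.0353 / +3.8637)
    (1,1) via x @ 0.6936
    (1,2) via y @ 0.8114
    (0,2) via x @ 1.7289  # hit
  → r_1 = 1.7289
beam 2: φ=0°, α=255°
  direction (-0.2588, -0.9659); cell (2,1); t to first gridline: x 2.5887, y 0.8179 (then +3.8637 / +1.0353)
    (2,0) via y @ 0.8179  # hit
  → r_2 = 0.8179
beam 3: φ=90°, α=345°
  direction (0.9659, -0.2588); cell (2,1); t to first gridline: x 0.3416, y 3.0523 (then +1.0353 / +3.8637)
    (3,1) via x @ 0.3416
    (4,1) via x @ 1.3769
    (5,1) via x @ 2.4122
    (5,0) via y @ 3.0523  # hit
  → r_3 = 3.0523

ranges = [1.7289, 0.8179, 3.0523]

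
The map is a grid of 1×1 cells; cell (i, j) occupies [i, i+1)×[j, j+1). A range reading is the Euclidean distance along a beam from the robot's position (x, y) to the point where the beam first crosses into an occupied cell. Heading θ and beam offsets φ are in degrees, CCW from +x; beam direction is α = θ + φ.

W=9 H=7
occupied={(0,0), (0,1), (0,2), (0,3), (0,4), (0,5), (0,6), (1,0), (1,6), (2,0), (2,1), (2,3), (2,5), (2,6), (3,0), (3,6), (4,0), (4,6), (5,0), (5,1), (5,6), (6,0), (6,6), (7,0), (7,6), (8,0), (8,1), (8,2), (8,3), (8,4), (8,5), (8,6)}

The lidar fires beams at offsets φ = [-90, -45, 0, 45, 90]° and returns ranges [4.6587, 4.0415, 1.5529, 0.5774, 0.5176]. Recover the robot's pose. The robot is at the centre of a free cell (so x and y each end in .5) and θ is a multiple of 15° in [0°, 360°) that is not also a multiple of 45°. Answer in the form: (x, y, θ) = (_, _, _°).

The pose lattice has 31·16 = 496 candidates. Test each by forward raycasting.
  (3.5, 3.5, 75°): beam 2 = 5.0000 ≠ 4.0415 ✗
  (7.5, 2.5, 210°): beam 1 = 4.0415 ≠ 4.6587 ✗
  (3.5, 1.5, 150°): beam 1 = 5.1962 ≠ 4.6587 ✗
  (2.5, 4.5, 255°): beam 1 = 1.5529 ≠ 4.6587 ✗
  …
  (4.5, 1.5, 195°): r_1=4.6587, r_2=4.0415, r_3=1.5529, r_4=0.5774, r_5=0.5176 — all match ✓
No second candidate reproduces the full scan.

(x, y, θ) = (4.5, 1.5, 195°)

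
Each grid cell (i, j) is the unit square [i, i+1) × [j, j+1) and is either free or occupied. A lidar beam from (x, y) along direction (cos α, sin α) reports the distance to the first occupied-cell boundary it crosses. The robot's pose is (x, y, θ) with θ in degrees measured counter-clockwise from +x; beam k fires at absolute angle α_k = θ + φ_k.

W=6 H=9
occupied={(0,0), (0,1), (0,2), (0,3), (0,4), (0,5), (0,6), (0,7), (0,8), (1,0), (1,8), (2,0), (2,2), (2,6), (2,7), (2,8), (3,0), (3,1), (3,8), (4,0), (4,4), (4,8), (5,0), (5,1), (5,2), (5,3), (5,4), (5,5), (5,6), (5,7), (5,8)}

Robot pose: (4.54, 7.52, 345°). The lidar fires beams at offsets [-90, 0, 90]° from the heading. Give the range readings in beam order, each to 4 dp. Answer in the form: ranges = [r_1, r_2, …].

beam 1: φ=-90°, α=255°
  dir = (cos 255°, sin 255°) = (-0.2588, -0.9659); from cell (4,7)
  next x-line at t=2.0864, next y-line at t=0.5383; Δt_x=3.8637, Δt_y=1.0353
    y: enter (4,6) at t=0.5383
    y: enter (4,5) at t=1.5736
    x: enter (3,5) at t=2.0864
    y: enter (3,4) at t=2.6089
    y: enter (3,3) at t=3.6442
    y: enter (3,2) at t=4.6794
    y: enter (3,1) at t=5.7147 ← occupied
  → r_1 = 5.7147
beam 2: φ=0°, α=345°
  dir = (cos 345°, sin 345°) = (0.9659, -0.2588); from cell (4,7)
  next x-line at t=0.4762, next y-line at t=2.0091; Δt_x=1.0353, Δt_y=3.8637
    x: enter (5,7) at t=0.4762 ← occupied
  → r_2 = 0.4762
beam 3: φ=90°, α=75°
  dir = (cos 75°, sin 75°) = (0.2588, 0.9659); from cell (4,7)
  next x-line at t=1.7773, next y-line at t=0.4969; Δt_x=3.8637, Δt_y=1.0353
    y: enter (4,8) at t=0.4969 ← occupied
  → r_3 = 0.4969

ranges = [5.7147, 0.4762, 0.4969]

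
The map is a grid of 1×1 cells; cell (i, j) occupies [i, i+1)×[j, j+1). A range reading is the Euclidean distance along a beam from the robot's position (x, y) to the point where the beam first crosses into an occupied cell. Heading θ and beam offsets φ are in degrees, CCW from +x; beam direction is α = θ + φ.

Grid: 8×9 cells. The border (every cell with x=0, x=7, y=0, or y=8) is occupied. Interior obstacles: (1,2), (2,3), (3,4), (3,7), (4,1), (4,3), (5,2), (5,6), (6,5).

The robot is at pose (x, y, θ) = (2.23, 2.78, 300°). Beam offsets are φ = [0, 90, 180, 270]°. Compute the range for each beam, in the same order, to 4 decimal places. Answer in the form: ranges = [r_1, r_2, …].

beam 1: φ=0°, α=300°
  cosα=0.5000 sinα=-0.8660 | (2,2) | tMaxX 1.5400 tMaxY 0.9007 | tΔX 2.0000 tΔY 1.1547
    t=0.9007 [y] (2,1)
    t=1.5400 [x] (3,1)
    t=2.0554 [y] (3,0) — stop
  → r_1 = 2.0554
beam 2: φ=90°, α=30°
  cosα=0.8660 sinα=0.5000 | (2,2) | tMaxX 0.8891 tMaxY 0.4400 | tΔX 1.1547 tΔY 2.0000
    t=0.4400 [y] (2,3) — stop
  → r_2 = 0.4400
beam 3: φ=180°, α=120°
  cosα=-0.5000 sinα=0.8660 | (2,2) | tMaxX 0.4600 tMaxY 0.2540 | tΔX 2.0000 tΔY 1.1547
    t=0.2540 [y] (2,3) — stop
  → r_3 = 0.2540
beam 4: φ=270°, α=210°
  cosα=-0.8660 sinα=-0.5000 | (2,2) | tMaxX 0.2656 tMaxY 1.5600 | tΔX 1.1547 tΔY 2.0000
    t=0.2656 [x] (1,2) — stop
  → r_4 = 0.2656

ranges = [2.0554, 0.4400, 0.2540, 0.2656]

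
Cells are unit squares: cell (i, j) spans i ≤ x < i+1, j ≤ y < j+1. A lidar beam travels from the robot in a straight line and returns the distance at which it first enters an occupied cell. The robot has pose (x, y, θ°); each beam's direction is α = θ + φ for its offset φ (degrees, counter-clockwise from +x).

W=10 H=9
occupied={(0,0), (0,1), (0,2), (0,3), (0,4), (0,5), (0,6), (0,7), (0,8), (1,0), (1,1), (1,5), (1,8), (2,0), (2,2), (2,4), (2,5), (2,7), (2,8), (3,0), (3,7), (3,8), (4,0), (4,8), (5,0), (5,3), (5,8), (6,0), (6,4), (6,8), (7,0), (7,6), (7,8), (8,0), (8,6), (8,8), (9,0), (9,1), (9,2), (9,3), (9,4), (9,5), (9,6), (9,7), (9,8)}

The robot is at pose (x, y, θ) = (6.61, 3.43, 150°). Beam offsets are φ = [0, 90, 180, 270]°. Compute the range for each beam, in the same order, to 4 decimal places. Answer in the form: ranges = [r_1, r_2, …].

beam 1: φ=0°, α=150°
  d=(-0.8660,0.5000)  start (6,3)  tX=0.7044 tY=1.1400  stride 1/|dx|=1.1547 1/|dy|=2.0000
    cross x-line → (5,3), t=0.7044 (wall)
  → r_1 = 0.7044
beam 2: φ=90°, α=240°
  d=(-0.5000,-0.8660)  start (6,3)  tX=1.2200 tY=0.4965  stride 1/|dx|=2.0000 1/|dy|=1.1547
    cross y-line → (6,2), t=0.4965
    cross x-line → (5,2), t=1.2200
    cross y-line → (5,1), t=1.6512
    cross y-line → (5,0), t=2.8059 (wall)
  → r_2 = 2.8059
beam 3: φ=180°, α=330°
  d=(0.8660,-0.5000)  start (6,3)  tX=0.4503 tY=0.8600  stride 1/|dx|=1.1547 1/|dy|=2.0000
    cross x-line → (7,3), t=0.4503
    cross y-line → (7,2), t=0.8600
    cross x-line → (8,2), t=1.6050
    cross x-line → (9,2), t=2.7597 (wall)
  → r_3 = 2.7597
beam 4: φ=270°, α=60°
  d=(0.5000,0.8660)  start (6,3)  tX=0.7800 tY=0.6582  stride 1/|dx|=2.0000 1/|dy|=1.1547
    cross y-line → (6,4), t=0.6582 (wall)
  → r_4 = 0.6582

ranges = [0.7044, 2.8059, 2.7597, 0.6582]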